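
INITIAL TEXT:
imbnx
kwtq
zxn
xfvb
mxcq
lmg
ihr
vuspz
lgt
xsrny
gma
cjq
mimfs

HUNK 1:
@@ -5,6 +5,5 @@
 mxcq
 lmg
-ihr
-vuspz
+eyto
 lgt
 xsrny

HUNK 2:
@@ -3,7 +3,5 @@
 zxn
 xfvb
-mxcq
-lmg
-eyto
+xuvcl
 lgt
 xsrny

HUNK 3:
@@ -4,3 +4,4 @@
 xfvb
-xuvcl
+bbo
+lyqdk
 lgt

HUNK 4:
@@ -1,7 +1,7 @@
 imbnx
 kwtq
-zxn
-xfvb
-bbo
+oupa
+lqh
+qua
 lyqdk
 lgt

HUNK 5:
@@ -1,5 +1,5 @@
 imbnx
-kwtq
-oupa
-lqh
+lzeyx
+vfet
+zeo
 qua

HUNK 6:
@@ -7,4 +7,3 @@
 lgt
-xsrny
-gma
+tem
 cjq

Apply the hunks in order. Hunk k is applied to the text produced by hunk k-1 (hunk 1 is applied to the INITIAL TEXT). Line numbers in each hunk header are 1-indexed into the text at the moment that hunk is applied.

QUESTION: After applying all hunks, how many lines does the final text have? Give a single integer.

Hunk 1: at line 5 remove [ihr,vuspz] add [eyto] -> 12 lines: imbnx kwtq zxn xfvb mxcq lmg eyto lgt xsrny gma cjq mimfs
Hunk 2: at line 3 remove [mxcq,lmg,eyto] add [xuvcl] -> 10 lines: imbnx kwtq zxn xfvb xuvcl lgt xsrny gma cjq mimfs
Hunk 3: at line 4 remove [xuvcl] add [bbo,lyqdk] -> 11 lines: imbnx kwtq zxn xfvb bbo lyqdk lgt xsrny gma cjq mimfs
Hunk 4: at line 1 remove [zxn,xfvb,bbo] add [oupa,lqh,qua] -> 11 lines: imbnx kwtq oupa lqh qua lyqdk lgt xsrny gma cjq mimfs
Hunk 5: at line 1 remove [kwtq,oupa,lqh] add [lzeyx,vfet,zeo] -> 11 lines: imbnx lzeyx vfet zeo qua lyqdk lgt xsrny gma cjq mimfs
Hunk 6: at line 7 remove [xsrny,gma] add [tem] -> 10 lines: imbnx lzeyx vfet zeo qua lyqdk lgt tem cjq mimfs
Final line count: 10

Answer: 10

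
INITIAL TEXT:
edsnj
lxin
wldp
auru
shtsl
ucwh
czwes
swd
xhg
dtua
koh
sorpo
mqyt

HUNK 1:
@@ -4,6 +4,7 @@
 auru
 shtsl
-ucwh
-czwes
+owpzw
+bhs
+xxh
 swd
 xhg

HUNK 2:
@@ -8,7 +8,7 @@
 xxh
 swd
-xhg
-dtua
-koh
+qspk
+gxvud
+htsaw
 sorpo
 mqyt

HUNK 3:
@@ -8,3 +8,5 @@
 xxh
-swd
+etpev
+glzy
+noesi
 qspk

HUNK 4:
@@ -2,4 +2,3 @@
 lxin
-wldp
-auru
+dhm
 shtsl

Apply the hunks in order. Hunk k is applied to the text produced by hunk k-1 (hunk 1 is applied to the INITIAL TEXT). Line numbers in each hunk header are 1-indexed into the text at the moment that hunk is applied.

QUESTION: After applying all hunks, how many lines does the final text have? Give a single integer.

Hunk 1: at line 4 remove [ucwh,czwes] add [owpzw,bhs,xxh] -> 14 lines: edsnj lxin wldp auru shtsl owpzw bhs xxh swd xhg dtua koh sorpo mqyt
Hunk 2: at line 8 remove [xhg,dtua,koh] add [qspk,gxvud,htsaw] -> 14 lines: edsnj lxin wldp auru shtsl owpzw bhs xxh swd qspk gxvud htsaw sorpo mqyt
Hunk 3: at line 8 remove [swd] add [etpev,glzy,noesi] -> 16 lines: edsnj lxin wldp auru shtsl owpzw bhs xxh etpev glzy noesi qspk gxvud htsaw sorpo mqyt
Hunk 4: at line 2 remove [wldp,auru] add [dhm] -> 15 lines: edsnj lxin dhm shtsl owpzw bhs xxh etpev glzy noesi qspk gxvud htsaw sorpo mqyt
Final line count: 15

Answer: 15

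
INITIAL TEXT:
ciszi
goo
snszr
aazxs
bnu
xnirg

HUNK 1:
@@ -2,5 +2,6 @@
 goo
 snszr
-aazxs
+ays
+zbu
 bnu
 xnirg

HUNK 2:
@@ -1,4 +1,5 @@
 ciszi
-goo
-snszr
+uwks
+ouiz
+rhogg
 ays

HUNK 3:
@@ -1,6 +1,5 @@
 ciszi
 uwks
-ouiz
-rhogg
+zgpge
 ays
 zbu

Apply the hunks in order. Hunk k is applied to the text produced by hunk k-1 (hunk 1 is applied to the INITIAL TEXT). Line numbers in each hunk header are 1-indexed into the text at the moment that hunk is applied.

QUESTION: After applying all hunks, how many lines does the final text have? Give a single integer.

Hunk 1: at line 2 remove [aazxs] add [ays,zbu] -> 7 lines: ciszi goo snszr ays zbu bnu xnirg
Hunk 2: at line 1 remove [goo,snszr] add [uwks,ouiz,rhogg] -> 8 lines: ciszi uwks ouiz rhogg ays zbu bnu xnirg
Hunk 3: at line 1 remove [ouiz,rhogg] add [zgpge] -> 7 lines: ciszi uwks zgpge ays zbu bnu xnirg
Final line count: 7

Answer: 7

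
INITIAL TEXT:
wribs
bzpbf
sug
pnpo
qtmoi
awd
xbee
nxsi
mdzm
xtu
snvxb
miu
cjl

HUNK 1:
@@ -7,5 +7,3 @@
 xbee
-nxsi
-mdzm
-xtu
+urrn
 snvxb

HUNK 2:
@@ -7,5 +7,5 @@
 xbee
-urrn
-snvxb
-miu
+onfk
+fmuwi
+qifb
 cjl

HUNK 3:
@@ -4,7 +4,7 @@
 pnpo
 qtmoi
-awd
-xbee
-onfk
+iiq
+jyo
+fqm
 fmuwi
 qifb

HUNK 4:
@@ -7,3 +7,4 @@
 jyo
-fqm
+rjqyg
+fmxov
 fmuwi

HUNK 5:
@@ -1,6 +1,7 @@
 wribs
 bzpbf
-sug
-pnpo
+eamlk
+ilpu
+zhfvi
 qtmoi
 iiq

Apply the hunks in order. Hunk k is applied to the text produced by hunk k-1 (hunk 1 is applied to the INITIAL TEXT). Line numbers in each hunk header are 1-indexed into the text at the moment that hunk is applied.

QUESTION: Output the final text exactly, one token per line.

Answer: wribs
bzpbf
eamlk
ilpu
zhfvi
qtmoi
iiq
jyo
rjqyg
fmxov
fmuwi
qifb
cjl

Derivation:
Hunk 1: at line 7 remove [nxsi,mdzm,xtu] add [urrn] -> 11 lines: wribs bzpbf sug pnpo qtmoi awd xbee urrn snvxb miu cjl
Hunk 2: at line 7 remove [urrn,snvxb,miu] add [onfk,fmuwi,qifb] -> 11 lines: wribs bzpbf sug pnpo qtmoi awd xbee onfk fmuwi qifb cjl
Hunk 3: at line 4 remove [awd,xbee,onfk] add [iiq,jyo,fqm] -> 11 lines: wribs bzpbf sug pnpo qtmoi iiq jyo fqm fmuwi qifb cjl
Hunk 4: at line 7 remove [fqm] add [rjqyg,fmxov] -> 12 lines: wribs bzpbf sug pnpo qtmoi iiq jyo rjqyg fmxov fmuwi qifb cjl
Hunk 5: at line 1 remove [sug,pnpo] add [eamlk,ilpu,zhfvi] -> 13 lines: wribs bzpbf eamlk ilpu zhfvi qtmoi iiq jyo rjqyg fmxov fmuwi qifb cjl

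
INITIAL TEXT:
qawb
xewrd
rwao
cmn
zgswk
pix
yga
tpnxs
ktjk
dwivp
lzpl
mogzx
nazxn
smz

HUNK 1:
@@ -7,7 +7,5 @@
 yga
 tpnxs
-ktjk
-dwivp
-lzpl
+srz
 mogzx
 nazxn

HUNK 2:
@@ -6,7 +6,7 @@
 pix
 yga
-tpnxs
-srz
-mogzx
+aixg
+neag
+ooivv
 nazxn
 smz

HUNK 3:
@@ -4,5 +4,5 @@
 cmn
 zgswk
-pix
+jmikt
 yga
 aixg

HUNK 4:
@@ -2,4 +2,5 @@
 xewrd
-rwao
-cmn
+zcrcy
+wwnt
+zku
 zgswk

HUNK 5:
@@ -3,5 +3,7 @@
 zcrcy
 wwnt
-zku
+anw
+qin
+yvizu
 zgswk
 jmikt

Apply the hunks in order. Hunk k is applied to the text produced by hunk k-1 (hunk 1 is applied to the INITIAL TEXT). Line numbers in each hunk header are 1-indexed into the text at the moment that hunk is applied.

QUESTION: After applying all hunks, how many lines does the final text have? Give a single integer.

Hunk 1: at line 7 remove [ktjk,dwivp,lzpl] add [srz] -> 12 lines: qawb xewrd rwao cmn zgswk pix yga tpnxs srz mogzx nazxn smz
Hunk 2: at line 6 remove [tpnxs,srz,mogzx] add [aixg,neag,ooivv] -> 12 lines: qawb xewrd rwao cmn zgswk pix yga aixg neag ooivv nazxn smz
Hunk 3: at line 4 remove [pix] add [jmikt] -> 12 lines: qawb xewrd rwao cmn zgswk jmikt yga aixg neag ooivv nazxn smz
Hunk 4: at line 2 remove [rwao,cmn] add [zcrcy,wwnt,zku] -> 13 lines: qawb xewrd zcrcy wwnt zku zgswk jmikt yga aixg neag ooivv nazxn smz
Hunk 5: at line 3 remove [zku] add [anw,qin,yvizu] -> 15 lines: qawb xewrd zcrcy wwnt anw qin yvizu zgswk jmikt yga aixg neag ooivv nazxn smz
Final line count: 15

Answer: 15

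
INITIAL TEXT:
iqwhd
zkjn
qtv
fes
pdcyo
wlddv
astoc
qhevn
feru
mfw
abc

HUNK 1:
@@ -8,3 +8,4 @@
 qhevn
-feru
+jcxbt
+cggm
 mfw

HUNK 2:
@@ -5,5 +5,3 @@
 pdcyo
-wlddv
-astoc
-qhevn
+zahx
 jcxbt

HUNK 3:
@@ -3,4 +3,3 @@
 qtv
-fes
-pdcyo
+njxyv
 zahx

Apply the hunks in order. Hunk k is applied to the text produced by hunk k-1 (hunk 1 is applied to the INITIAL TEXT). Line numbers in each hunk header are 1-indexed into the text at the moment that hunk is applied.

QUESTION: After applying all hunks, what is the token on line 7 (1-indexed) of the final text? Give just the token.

Hunk 1: at line 8 remove [feru] add [jcxbt,cggm] -> 12 lines: iqwhd zkjn qtv fes pdcyo wlddv astoc qhevn jcxbt cggm mfw abc
Hunk 2: at line 5 remove [wlddv,astoc,qhevn] add [zahx] -> 10 lines: iqwhd zkjn qtv fes pdcyo zahx jcxbt cggm mfw abc
Hunk 3: at line 3 remove [fes,pdcyo] add [njxyv] -> 9 lines: iqwhd zkjn qtv njxyv zahx jcxbt cggm mfw abc
Final line 7: cggm

Answer: cggm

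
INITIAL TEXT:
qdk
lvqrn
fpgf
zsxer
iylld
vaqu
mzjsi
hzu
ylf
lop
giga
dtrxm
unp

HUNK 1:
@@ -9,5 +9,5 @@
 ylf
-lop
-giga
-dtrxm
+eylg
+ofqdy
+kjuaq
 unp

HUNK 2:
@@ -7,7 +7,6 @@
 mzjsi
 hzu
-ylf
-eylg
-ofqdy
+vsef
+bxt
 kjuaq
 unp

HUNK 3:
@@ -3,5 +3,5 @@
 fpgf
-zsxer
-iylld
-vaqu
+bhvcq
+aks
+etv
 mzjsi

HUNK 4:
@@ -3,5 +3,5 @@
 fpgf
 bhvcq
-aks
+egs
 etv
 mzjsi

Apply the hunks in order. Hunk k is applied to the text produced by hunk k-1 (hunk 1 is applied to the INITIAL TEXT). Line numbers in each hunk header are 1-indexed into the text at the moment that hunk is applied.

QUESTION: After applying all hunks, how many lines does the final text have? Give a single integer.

Answer: 12

Derivation:
Hunk 1: at line 9 remove [lop,giga,dtrxm] add [eylg,ofqdy,kjuaq] -> 13 lines: qdk lvqrn fpgf zsxer iylld vaqu mzjsi hzu ylf eylg ofqdy kjuaq unp
Hunk 2: at line 7 remove [ylf,eylg,ofqdy] add [vsef,bxt] -> 12 lines: qdk lvqrn fpgf zsxer iylld vaqu mzjsi hzu vsef bxt kjuaq unp
Hunk 3: at line 3 remove [zsxer,iylld,vaqu] add [bhvcq,aks,etv] -> 12 lines: qdk lvqrn fpgf bhvcq aks etv mzjsi hzu vsef bxt kjuaq unp
Hunk 4: at line 3 remove [aks] add [egs] -> 12 lines: qdk lvqrn fpgf bhvcq egs etv mzjsi hzu vsef bxt kjuaq unp
Final line count: 12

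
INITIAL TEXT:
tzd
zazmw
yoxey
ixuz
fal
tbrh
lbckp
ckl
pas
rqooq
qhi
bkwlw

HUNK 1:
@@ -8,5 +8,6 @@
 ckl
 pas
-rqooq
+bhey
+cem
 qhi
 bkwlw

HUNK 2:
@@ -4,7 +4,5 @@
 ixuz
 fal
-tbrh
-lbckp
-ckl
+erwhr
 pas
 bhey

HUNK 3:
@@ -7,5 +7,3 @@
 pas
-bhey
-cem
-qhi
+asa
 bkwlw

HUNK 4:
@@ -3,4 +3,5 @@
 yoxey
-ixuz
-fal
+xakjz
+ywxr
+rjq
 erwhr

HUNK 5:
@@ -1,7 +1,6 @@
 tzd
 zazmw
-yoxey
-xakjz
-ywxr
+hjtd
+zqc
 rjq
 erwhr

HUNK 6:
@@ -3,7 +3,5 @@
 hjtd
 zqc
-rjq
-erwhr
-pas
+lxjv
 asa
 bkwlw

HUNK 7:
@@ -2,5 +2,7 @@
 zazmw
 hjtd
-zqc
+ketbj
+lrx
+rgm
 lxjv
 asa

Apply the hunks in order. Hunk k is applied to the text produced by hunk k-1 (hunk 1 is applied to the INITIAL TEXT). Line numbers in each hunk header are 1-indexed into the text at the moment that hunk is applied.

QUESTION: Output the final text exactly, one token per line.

Hunk 1: at line 8 remove [rqooq] add [bhey,cem] -> 13 lines: tzd zazmw yoxey ixuz fal tbrh lbckp ckl pas bhey cem qhi bkwlw
Hunk 2: at line 4 remove [tbrh,lbckp,ckl] add [erwhr] -> 11 lines: tzd zazmw yoxey ixuz fal erwhr pas bhey cem qhi bkwlw
Hunk 3: at line 7 remove [bhey,cem,qhi] add [asa] -> 9 lines: tzd zazmw yoxey ixuz fal erwhr pas asa bkwlw
Hunk 4: at line 3 remove [ixuz,fal] add [xakjz,ywxr,rjq] -> 10 lines: tzd zazmw yoxey xakjz ywxr rjq erwhr pas asa bkwlw
Hunk 5: at line 1 remove [yoxey,xakjz,ywxr] add [hjtd,zqc] -> 9 lines: tzd zazmw hjtd zqc rjq erwhr pas asa bkwlw
Hunk 6: at line 3 remove [rjq,erwhr,pas] add [lxjv] -> 7 lines: tzd zazmw hjtd zqc lxjv asa bkwlw
Hunk 7: at line 2 remove [zqc] add [ketbj,lrx,rgm] -> 9 lines: tzd zazmw hjtd ketbj lrx rgm lxjv asa bkwlw

Answer: tzd
zazmw
hjtd
ketbj
lrx
rgm
lxjv
asa
bkwlw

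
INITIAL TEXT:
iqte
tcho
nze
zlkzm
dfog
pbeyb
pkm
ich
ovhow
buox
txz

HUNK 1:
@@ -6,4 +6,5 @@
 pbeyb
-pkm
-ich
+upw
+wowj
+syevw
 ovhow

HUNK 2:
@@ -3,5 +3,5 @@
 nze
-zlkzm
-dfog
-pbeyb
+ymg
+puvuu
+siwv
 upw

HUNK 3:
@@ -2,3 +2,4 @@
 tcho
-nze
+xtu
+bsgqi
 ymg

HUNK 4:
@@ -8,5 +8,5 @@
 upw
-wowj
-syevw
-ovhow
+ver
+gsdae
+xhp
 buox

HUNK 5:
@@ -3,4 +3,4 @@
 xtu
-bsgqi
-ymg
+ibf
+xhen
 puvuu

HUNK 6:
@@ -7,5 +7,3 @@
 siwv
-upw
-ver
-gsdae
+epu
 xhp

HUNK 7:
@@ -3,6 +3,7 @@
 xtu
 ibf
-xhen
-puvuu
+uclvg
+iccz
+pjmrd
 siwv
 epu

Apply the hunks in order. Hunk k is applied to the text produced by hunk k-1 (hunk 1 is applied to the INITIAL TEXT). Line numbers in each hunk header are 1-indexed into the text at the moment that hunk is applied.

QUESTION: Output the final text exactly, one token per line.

Hunk 1: at line 6 remove [pkm,ich] add [upw,wowj,syevw] -> 12 lines: iqte tcho nze zlkzm dfog pbeyb upw wowj syevw ovhow buox txz
Hunk 2: at line 3 remove [zlkzm,dfog,pbeyb] add [ymg,puvuu,siwv] -> 12 lines: iqte tcho nze ymg puvuu siwv upw wowj syevw ovhow buox txz
Hunk 3: at line 2 remove [nze] add [xtu,bsgqi] -> 13 lines: iqte tcho xtu bsgqi ymg puvuu siwv upw wowj syevw ovhow buox txz
Hunk 4: at line 8 remove [wowj,syevw,ovhow] add [ver,gsdae,xhp] -> 13 lines: iqte tcho xtu bsgqi ymg puvuu siwv upw ver gsdae xhp buox txz
Hunk 5: at line 3 remove [bsgqi,ymg] add [ibf,xhen] -> 13 lines: iqte tcho xtu ibf xhen puvuu siwv upw ver gsdae xhp buox txz
Hunk 6: at line 7 remove [upw,ver,gsdae] add [epu] -> 11 lines: iqte tcho xtu ibf xhen puvuu siwv epu xhp buox txz
Hunk 7: at line 3 remove [xhen,puvuu] add [uclvg,iccz,pjmrd] -> 12 lines: iqte tcho xtu ibf uclvg iccz pjmrd siwv epu xhp buox txz

Answer: iqte
tcho
xtu
ibf
uclvg
iccz
pjmrd
siwv
epu
xhp
buox
txz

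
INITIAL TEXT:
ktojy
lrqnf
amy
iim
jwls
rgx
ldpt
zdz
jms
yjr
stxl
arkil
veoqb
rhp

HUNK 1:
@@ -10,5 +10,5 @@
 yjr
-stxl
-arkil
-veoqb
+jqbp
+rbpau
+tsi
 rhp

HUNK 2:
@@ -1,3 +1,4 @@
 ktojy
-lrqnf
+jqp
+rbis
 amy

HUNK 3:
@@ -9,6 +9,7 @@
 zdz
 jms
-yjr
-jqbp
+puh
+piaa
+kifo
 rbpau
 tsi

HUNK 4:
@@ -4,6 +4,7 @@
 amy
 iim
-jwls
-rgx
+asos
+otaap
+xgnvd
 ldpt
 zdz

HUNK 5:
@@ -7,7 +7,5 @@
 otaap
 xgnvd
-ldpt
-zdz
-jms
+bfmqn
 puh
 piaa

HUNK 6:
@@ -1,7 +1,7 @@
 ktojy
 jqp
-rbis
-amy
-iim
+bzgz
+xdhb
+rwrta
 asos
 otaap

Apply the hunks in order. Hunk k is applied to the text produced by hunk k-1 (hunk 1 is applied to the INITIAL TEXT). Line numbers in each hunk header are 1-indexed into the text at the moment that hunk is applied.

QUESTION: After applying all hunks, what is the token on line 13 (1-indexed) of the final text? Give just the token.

Answer: rbpau

Derivation:
Hunk 1: at line 10 remove [stxl,arkil,veoqb] add [jqbp,rbpau,tsi] -> 14 lines: ktojy lrqnf amy iim jwls rgx ldpt zdz jms yjr jqbp rbpau tsi rhp
Hunk 2: at line 1 remove [lrqnf] add [jqp,rbis] -> 15 lines: ktojy jqp rbis amy iim jwls rgx ldpt zdz jms yjr jqbp rbpau tsi rhp
Hunk 3: at line 9 remove [yjr,jqbp] add [puh,piaa,kifo] -> 16 lines: ktojy jqp rbis amy iim jwls rgx ldpt zdz jms puh piaa kifo rbpau tsi rhp
Hunk 4: at line 4 remove [jwls,rgx] add [asos,otaap,xgnvd] -> 17 lines: ktojy jqp rbis amy iim asos otaap xgnvd ldpt zdz jms puh piaa kifo rbpau tsi rhp
Hunk 5: at line 7 remove [ldpt,zdz,jms] add [bfmqn] -> 15 lines: ktojy jqp rbis amy iim asos otaap xgnvd bfmqn puh piaa kifo rbpau tsi rhp
Hunk 6: at line 1 remove [rbis,amy,iim] add [bzgz,xdhb,rwrta] -> 15 lines: ktojy jqp bzgz xdhb rwrta asos otaap xgnvd bfmqn puh piaa kifo rbpau tsi rhp
Final line 13: rbpau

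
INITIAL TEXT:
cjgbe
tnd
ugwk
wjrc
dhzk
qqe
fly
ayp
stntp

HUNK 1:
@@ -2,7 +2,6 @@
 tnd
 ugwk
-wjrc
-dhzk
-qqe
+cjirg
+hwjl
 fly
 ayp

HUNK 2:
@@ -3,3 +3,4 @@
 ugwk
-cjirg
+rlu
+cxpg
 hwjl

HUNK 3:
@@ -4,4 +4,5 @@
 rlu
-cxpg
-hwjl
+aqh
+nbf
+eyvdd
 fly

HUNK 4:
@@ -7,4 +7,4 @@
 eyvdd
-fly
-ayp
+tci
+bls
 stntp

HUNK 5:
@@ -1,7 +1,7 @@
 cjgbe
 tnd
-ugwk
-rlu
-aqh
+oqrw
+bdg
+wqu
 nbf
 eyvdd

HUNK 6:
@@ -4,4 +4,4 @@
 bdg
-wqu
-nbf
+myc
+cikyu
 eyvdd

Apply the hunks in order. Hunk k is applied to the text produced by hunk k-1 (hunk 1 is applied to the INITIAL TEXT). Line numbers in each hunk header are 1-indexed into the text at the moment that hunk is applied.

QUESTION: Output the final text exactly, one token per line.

Hunk 1: at line 2 remove [wjrc,dhzk,qqe] add [cjirg,hwjl] -> 8 lines: cjgbe tnd ugwk cjirg hwjl fly ayp stntp
Hunk 2: at line 3 remove [cjirg] add [rlu,cxpg] -> 9 lines: cjgbe tnd ugwk rlu cxpg hwjl fly ayp stntp
Hunk 3: at line 4 remove [cxpg,hwjl] add [aqh,nbf,eyvdd] -> 10 lines: cjgbe tnd ugwk rlu aqh nbf eyvdd fly ayp stntp
Hunk 4: at line 7 remove [fly,ayp] add [tci,bls] -> 10 lines: cjgbe tnd ugwk rlu aqh nbf eyvdd tci bls stntp
Hunk 5: at line 1 remove [ugwk,rlu,aqh] add [oqrw,bdg,wqu] -> 10 lines: cjgbe tnd oqrw bdg wqu nbf eyvdd tci bls stntp
Hunk 6: at line 4 remove [wqu,nbf] add [myc,cikyu] -> 10 lines: cjgbe tnd oqrw bdg myc cikyu eyvdd tci bls stntp

Answer: cjgbe
tnd
oqrw
bdg
myc
cikyu
eyvdd
tci
bls
stntp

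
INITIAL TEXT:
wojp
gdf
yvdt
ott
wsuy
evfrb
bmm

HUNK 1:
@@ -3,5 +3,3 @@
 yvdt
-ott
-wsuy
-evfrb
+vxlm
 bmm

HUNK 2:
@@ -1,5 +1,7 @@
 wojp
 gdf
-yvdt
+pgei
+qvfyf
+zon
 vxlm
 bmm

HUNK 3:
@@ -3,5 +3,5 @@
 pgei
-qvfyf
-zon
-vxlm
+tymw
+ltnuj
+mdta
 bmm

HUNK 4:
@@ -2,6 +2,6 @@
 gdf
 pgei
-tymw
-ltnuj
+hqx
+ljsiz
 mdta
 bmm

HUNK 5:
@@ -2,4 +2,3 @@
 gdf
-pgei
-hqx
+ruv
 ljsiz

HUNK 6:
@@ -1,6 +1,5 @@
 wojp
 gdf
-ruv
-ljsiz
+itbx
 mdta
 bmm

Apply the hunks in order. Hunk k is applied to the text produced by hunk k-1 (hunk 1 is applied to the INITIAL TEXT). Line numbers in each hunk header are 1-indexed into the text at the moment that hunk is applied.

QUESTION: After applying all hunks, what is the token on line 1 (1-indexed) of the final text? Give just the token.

Answer: wojp

Derivation:
Hunk 1: at line 3 remove [ott,wsuy,evfrb] add [vxlm] -> 5 lines: wojp gdf yvdt vxlm bmm
Hunk 2: at line 1 remove [yvdt] add [pgei,qvfyf,zon] -> 7 lines: wojp gdf pgei qvfyf zon vxlm bmm
Hunk 3: at line 3 remove [qvfyf,zon,vxlm] add [tymw,ltnuj,mdta] -> 7 lines: wojp gdf pgei tymw ltnuj mdta bmm
Hunk 4: at line 2 remove [tymw,ltnuj] add [hqx,ljsiz] -> 7 lines: wojp gdf pgei hqx ljsiz mdta bmm
Hunk 5: at line 2 remove [pgei,hqx] add [ruv] -> 6 lines: wojp gdf ruv ljsiz mdta bmm
Hunk 6: at line 1 remove [ruv,ljsiz] add [itbx] -> 5 lines: wojp gdf itbx mdta bmm
Final line 1: wojp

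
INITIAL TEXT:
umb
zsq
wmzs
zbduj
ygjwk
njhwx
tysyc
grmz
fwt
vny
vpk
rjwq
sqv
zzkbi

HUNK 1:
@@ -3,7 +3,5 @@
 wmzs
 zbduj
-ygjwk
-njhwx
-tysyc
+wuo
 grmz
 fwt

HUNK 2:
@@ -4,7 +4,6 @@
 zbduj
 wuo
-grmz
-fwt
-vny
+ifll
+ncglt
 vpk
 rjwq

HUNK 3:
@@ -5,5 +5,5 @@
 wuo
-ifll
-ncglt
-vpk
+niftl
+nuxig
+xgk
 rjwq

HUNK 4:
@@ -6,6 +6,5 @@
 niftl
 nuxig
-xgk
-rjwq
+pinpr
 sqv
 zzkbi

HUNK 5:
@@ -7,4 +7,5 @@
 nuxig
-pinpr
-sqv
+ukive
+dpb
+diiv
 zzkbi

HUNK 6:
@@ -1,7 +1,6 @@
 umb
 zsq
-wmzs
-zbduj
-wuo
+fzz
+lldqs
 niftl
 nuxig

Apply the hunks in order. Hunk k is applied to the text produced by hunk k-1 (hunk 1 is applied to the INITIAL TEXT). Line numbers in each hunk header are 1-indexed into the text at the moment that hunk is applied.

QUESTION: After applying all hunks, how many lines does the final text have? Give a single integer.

Hunk 1: at line 3 remove [ygjwk,njhwx,tysyc] add [wuo] -> 12 lines: umb zsq wmzs zbduj wuo grmz fwt vny vpk rjwq sqv zzkbi
Hunk 2: at line 4 remove [grmz,fwt,vny] add [ifll,ncglt] -> 11 lines: umb zsq wmzs zbduj wuo ifll ncglt vpk rjwq sqv zzkbi
Hunk 3: at line 5 remove [ifll,ncglt,vpk] add [niftl,nuxig,xgk] -> 11 lines: umb zsq wmzs zbduj wuo niftl nuxig xgk rjwq sqv zzkbi
Hunk 4: at line 6 remove [xgk,rjwq] add [pinpr] -> 10 lines: umb zsq wmzs zbduj wuo niftl nuxig pinpr sqv zzkbi
Hunk 5: at line 7 remove [pinpr,sqv] add [ukive,dpb,diiv] -> 11 lines: umb zsq wmzs zbduj wuo niftl nuxig ukive dpb diiv zzkbi
Hunk 6: at line 1 remove [wmzs,zbduj,wuo] add [fzz,lldqs] -> 10 lines: umb zsq fzz lldqs niftl nuxig ukive dpb diiv zzkbi
Final line count: 10

Answer: 10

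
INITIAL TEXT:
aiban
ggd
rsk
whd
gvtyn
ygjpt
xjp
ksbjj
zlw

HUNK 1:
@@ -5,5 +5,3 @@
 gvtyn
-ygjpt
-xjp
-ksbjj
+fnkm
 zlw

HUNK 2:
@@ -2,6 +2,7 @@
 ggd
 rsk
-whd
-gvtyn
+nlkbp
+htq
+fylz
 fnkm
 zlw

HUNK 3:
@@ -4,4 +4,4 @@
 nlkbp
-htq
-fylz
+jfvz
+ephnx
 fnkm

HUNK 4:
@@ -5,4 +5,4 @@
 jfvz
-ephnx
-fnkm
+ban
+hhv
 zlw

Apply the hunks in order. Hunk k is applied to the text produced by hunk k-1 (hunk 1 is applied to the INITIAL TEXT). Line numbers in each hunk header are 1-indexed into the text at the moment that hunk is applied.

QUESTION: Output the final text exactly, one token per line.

Answer: aiban
ggd
rsk
nlkbp
jfvz
ban
hhv
zlw

Derivation:
Hunk 1: at line 5 remove [ygjpt,xjp,ksbjj] add [fnkm] -> 7 lines: aiban ggd rsk whd gvtyn fnkm zlw
Hunk 2: at line 2 remove [whd,gvtyn] add [nlkbp,htq,fylz] -> 8 lines: aiban ggd rsk nlkbp htq fylz fnkm zlw
Hunk 3: at line 4 remove [htq,fylz] add [jfvz,ephnx] -> 8 lines: aiban ggd rsk nlkbp jfvz ephnx fnkm zlw
Hunk 4: at line 5 remove [ephnx,fnkm] add [ban,hhv] -> 8 lines: aiban ggd rsk nlkbp jfvz ban hhv zlw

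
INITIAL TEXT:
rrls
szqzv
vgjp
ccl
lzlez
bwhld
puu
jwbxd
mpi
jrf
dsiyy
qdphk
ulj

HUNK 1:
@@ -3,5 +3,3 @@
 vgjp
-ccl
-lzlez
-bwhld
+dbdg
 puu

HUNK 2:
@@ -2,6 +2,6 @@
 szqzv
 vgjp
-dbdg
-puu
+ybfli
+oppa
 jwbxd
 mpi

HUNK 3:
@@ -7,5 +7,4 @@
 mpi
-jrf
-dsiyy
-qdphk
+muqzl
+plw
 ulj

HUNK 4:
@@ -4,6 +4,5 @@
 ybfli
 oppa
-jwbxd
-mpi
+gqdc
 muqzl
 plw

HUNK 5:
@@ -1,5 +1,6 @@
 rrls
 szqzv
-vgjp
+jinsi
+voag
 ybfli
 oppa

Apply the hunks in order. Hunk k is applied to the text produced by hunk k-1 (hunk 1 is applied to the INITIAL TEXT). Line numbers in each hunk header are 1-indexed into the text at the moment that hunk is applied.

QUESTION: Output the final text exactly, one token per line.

Answer: rrls
szqzv
jinsi
voag
ybfli
oppa
gqdc
muqzl
plw
ulj

Derivation:
Hunk 1: at line 3 remove [ccl,lzlez,bwhld] add [dbdg] -> 11 lines: rrls szqzv vgjp dbdg puu jwbxd mpi jrf dsiyy qdphk ulj
Hunk 2: at line 2 remove [dbdg,puu] add [ybfli,oppa] -> 11 lines: rrls szqzv vgjp ybfli oppa jwbxd mpi jrf dsiyy qdphk ulj
Hunk 3: at line 7 remove [jrf,dsiyy,qdphk] add [muqzl,plw] -> 10 lines: rrls szqzv vgjp ybfli oppa jwbxd mpi muqzl plw ulj
Hunk 4: at line 4 remove [jwbxd,mpi] add [gqdc] -> 9 lines: rrls szqzv vgjp ybfli oppa gqdc muqzl plw ulj
Hunk 5: at line 1 remove [vgjp] add [jinsi,voag] -> 10 lines: rrls szqzv jinsi voag ybfli oppa gqdc muqzl plw ulj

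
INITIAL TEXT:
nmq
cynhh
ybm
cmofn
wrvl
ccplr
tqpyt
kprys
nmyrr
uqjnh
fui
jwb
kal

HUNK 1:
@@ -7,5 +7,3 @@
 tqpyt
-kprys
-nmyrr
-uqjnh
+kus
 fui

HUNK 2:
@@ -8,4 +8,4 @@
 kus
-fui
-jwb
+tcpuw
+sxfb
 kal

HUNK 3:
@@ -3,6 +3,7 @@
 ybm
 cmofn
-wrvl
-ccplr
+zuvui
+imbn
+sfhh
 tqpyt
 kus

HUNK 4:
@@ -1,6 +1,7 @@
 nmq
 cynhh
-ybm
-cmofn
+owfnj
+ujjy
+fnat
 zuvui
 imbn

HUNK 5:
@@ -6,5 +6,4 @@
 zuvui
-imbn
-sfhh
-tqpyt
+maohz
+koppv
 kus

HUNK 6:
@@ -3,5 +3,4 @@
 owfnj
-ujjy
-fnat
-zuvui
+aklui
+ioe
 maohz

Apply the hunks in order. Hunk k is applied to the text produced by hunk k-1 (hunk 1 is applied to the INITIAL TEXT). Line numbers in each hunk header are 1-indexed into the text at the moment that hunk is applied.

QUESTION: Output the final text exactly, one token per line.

Answer: nmq
cynhh
owfnj
aklui
ioe
maohz
koppv
kus
tcpuw
sxfb
kal

Derivation:
Hunk 1: at line 7 remove [kprys,nmyrr,uqjnh] add [kus] -> 11 lines: nmq cynhh ybm cmofn wrvl ccplr tqpyt kus fui jwb kal
Hunk 2: at line 8 remove [fui,jwb] add [tcpuw,sxfb] -> 11 lines: nmq cynhh ybm cmofn wrvl ccplr tqpyt kus tcpuw sxfb kal
Hunk 3: at line 3 remove [wrvl,ccplr] add [zuvui,imbn,sfhh] -> 12 lines: nmq cynhh ybm cmofn zuvui imbn sfhh tqpyt kus tcpuw sxfb kal
Hunk 4: at line 1 remove [ybm,cmofn] add [owfnj,ujjy,fnat] -> 13 lines: nmq cynhh owfnj ujjy fnat zuvui imbn sfhh tqpyt kus tcpuw sxfb kal
Hunk 5: at line 6 remove [imbn,sfhh,tqpyt] add [maohz,koppv] -> 12 lines: nmq cynhh owfnj ujjy fnat zuvui maohz koppv kus tcpuw sxfb kal
Hunk 6: at line 3 remove [ujjy,fnat,zuvui] add [aklui,ioe] -> 11 lines: nmq cynhh owfnj aklui ioe maohz koppv kus tcpuw sxfb kal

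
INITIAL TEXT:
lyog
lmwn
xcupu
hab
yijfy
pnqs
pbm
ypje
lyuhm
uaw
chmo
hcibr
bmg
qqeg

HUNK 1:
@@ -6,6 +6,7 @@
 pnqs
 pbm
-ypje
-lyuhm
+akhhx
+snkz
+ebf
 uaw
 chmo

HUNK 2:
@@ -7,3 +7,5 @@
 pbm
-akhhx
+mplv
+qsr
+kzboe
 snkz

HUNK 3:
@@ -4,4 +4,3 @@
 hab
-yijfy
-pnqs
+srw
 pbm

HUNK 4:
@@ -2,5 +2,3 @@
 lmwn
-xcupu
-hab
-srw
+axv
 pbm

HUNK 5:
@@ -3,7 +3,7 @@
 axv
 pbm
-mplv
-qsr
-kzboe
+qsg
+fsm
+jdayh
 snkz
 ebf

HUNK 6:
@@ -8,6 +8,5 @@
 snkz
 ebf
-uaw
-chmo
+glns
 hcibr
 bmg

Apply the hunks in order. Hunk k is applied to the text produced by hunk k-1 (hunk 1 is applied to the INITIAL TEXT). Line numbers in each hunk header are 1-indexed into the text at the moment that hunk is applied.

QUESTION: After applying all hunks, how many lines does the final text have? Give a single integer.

Hunk 1: at line 6 remove [ypje,lyuhm] add [akhhx,snkz,ebf] -> 15 lines: lyog lmwn xcupu hab yijfy pnqs pbm akhhx snkz ebf uaw chmo hcibr bmg qqeg
Hunk 2: at line 7 remove [akhhx] add [mplv,qsr,kzboe] -> 17 lines: lyog lmwn xcupu hab yijfy pnqs pbm mplv qsr kzboe snkz ebf uaw chmo hcibr bmg qqeg
Hunk 3: at line 4 remove [yijfy,pnqs] add [srw] -> 16 lines: lyog lmwn xcupu hab srw pbm mplv qsr kzboe snkz ebf uaw chmo hcibr bmg qqeg
Hunk 4: at line 2 remove [xcupu,hab,srw] add [axv] -> 14 lines: lyog lmwn axv pbm mplv qsr kzboe snkz ebf uaw chmo hcibr bmg qqeg
Hunk 5: at line 3 remove [mplv,qsr,kzboe] add [qsg,fsm,jdayh] -> 14 lines: lyog lmwn axv pbm qsg fsm jdayh snkz ebf uaw chmo hcibr bmg qqeg
Hunk 6: at line 8 remove [uaw,chmo] add [glns] -> 13 lines: lyog lmwn axv pbm qsg fsm jdayh snkz ebf glns hcibr bmg qqeg
Final line count: 13

Answer: 13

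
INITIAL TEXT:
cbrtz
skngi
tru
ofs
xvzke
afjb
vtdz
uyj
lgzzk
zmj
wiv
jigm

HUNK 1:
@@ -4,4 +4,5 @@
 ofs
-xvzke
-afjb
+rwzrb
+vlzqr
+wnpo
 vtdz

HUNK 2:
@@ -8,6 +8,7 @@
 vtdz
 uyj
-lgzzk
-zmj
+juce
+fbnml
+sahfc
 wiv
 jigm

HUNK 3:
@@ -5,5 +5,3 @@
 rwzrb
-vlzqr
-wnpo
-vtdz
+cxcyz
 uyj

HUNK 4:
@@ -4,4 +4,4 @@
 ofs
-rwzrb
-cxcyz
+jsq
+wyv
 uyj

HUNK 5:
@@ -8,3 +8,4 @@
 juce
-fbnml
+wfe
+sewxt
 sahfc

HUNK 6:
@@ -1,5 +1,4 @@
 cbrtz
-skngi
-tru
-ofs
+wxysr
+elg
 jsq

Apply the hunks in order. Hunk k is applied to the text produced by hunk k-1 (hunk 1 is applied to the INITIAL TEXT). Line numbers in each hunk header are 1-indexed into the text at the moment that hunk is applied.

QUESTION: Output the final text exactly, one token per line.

Hunk 1: at line 4 remove [xvzke,afjb] add [rwzrb,vlzqr,wnpo] -> 13 lines: cbrtz skngi tru ofs rwzrb vlzqr wnpo vtdz uyj lgzzk zmj wiv jigm
Hunk 2: at line 8 remove [lgzzk,zmj] add [juce,fbnml,sahfc] -> 14 lines: cbrtz skngi tru ofs rwzrb vlzqr wnpo vtdz uyj juce fbnml sahfc wiv jigm
Hunk 3: at line 5 remove [vlzqr,wnpo,vtdz] add [cxcyz] -> 12 lines: cbrtz skngi tru ofs rwzrb cxcyz uyj juce fbnml sahfc wiv jigm
Hunk 4: at line 4 remove [rwzrb,cxcyz] add [jsq,wyv] -> 12 lines: cbrtz skngi tru ofs jsq wyv uyj juce fbnml sahfc wiv jigm
Hunk 5: at line 8 remove [fbnml] add [wfe,sewxt] -> 13 lines: cbrtz skngi tru ofs jsq wyv uyj juce wfe sewxt sahfc wiv jigm
Hunk 6: at line 1 remove [skngi,tru,ofs] add [wxysr,elg] -> 12 lines: cbrtz wxysr elg jsq wyv uyj juce wfe sewxt sahfc wiv jigm

Answer: cbrtz
wxysr
elg
jsq
wyv
uyj
juce
wfe
sewxt
sahfc
wiv
jigm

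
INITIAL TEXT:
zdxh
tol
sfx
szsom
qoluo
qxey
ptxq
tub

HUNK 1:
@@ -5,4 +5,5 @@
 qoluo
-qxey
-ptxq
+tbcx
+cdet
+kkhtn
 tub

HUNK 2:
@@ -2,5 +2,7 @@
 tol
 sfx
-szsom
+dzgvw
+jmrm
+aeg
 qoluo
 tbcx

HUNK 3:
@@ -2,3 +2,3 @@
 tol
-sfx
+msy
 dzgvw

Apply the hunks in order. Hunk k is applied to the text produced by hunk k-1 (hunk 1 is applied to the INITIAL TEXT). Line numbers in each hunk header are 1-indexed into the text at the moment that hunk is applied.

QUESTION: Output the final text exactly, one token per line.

Hunk 1: at line 5 remove [qxey,ptxq] add [tbcx,cdet,kkhtn] -> 9 lines: zdxh tol sfx szsom qoluo tbcx cdet kkhtn tub
Hunk 2: at line 2 remove [szsom] add [dzgvw,jmrm,aeg] -> 11 lines: zdxh tol sfx dzgvw jmrm aeg qoluo tbcx cdet kkhtn tub
Hunk 3: at line 2 remove [sfx] add [msy] -> 11 lines: zdxh tol msy dzgvw jmrm aeg qoluo tbcx cdet kkhtn tub

Answer: zdxh
tol
msy
dzgvw
jmrm
aeg
qoluo
tbcx
cdet
kkhtn
tub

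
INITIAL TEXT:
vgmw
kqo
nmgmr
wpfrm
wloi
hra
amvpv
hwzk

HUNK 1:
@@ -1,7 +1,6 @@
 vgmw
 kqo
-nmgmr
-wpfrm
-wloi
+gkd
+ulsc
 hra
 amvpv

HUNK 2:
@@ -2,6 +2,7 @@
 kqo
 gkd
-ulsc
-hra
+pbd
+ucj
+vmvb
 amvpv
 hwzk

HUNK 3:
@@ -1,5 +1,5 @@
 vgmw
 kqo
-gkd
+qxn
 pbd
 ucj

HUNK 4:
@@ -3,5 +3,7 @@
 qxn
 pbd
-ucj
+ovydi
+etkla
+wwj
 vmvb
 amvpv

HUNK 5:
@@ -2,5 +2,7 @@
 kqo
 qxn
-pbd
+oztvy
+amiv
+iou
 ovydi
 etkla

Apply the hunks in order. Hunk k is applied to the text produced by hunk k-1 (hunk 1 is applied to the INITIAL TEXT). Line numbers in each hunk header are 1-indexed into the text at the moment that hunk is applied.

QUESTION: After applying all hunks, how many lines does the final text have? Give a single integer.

Hunk 1: at line 1 remove [nmgmr,wpfrm,wloi] add [gkd,ulsc] -> 7 lines: vgmw kqo gkd ulsc hra amvpv hwzk
Hunk 2: at line 2 remove [ulsc,hra] add [pbd,ucj,vmvb] -> 8 lines: vgmw kqo gkd pbd ucj vmvb amvpv hwzk
Hunk 3: at line 1 remove [gkd] add [qxn] -> 8 lines: vgmw kqo qxn pbd ucj vmvb amvpv hwzk
Hunk 4: at line 3 remove [ucj] add [ovydi,etkla,wwj] -> 10 lines: vgmw kqo qxn pbd ovydi etkla wwj vmvb amvpv hwzk
Hunk 5: at line 2 remove [pbd] add [oztvy,amiv,iou] -> 12 lines: vgmw kqo qxn oztvy amiv iou ovydi etkla wwj vmvb amvpv hwzk
Final line count: 12

Answer: 12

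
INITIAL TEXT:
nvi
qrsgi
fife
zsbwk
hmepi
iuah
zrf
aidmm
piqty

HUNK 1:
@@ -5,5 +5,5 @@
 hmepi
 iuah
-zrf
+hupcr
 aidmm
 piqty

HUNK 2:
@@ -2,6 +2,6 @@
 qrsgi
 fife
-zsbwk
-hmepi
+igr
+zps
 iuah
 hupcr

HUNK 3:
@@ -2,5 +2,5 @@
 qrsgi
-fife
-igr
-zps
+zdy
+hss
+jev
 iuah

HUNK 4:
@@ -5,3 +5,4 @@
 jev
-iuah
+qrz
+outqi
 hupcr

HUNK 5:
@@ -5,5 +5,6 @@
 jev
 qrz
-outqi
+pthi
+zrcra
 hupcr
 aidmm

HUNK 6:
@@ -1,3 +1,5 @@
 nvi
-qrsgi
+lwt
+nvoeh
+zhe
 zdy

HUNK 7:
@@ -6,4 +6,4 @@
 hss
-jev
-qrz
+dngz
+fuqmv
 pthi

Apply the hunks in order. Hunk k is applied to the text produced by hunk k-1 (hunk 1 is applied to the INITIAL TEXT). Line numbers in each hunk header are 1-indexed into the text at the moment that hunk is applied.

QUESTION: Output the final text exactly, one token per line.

Hunk 1: at line 5 remove [zrf] add [hupcr] -> 9 lines: nvi qrsgi fife zsbwk hmepi iuah hupcr aidmm piqty
Hunk 2: at line 2 remove [zsbwk,hmepi] add [igr,zps] -> 9 lines: nvi qrsgi fife igr zps iuah hupcr aidmm piqty
Hunk 3: at line 2 remove [fife,igr,zps] add [zdy,hss,jev] -> 9 lines: nvi qrsgi zdy hss jev iuah hupcr aidmm piqty
Hunk 4: at line 5 remove [iuah] add [qrz,outqi] -> 10 lines: nvi qrsgi zdy hss jev qrz outqi hupcr aidmm piqty
Hunk 5: at line 5 remove [outqi] add [pthi,zrcra] -> 11 lines: nvi qrsgi zdy hss jev qrz pthi zrcra hupcr aidmm piqty
Hunk 6: at line 1 remove [qrsgi] add [lwt,nvoeh,zhe] -> 13 lines: nvi lwt nvoeh zhe zdy hss jev qrz pthi zrcra hupcr aidmm piqty
Hunk 7: at line 6 remove [jev,qrz] add [dngz,fuqmv] -> 13 lines: nvi lwt nvoeh zhe zdy hss dngz fuqmv pthi zrcra hupcr aidmm piqty

Answer: nvi
lwt
nvoeh
zhe
zdy
hss
dngz
fuqmv
pthi
zrcra
hupcr
aidmm
piqty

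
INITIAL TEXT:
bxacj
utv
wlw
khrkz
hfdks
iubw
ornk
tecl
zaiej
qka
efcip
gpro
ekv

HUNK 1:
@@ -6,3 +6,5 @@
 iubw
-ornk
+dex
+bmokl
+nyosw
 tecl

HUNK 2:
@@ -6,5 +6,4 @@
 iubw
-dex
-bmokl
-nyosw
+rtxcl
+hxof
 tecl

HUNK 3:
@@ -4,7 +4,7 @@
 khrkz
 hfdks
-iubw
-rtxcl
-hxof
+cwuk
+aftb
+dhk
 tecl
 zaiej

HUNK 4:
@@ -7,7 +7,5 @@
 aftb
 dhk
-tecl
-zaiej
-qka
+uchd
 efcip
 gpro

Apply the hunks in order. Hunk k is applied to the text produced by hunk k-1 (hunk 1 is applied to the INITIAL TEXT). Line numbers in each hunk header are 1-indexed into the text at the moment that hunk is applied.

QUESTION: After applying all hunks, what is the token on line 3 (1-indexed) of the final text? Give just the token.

Hunk 1: at line 6 remove [ornk] add [dex,bmokl,nyosw] -> 15 lines: bxacj utv wlw khrkz hfdks iubw dex bmokl nyosw tecl zaiej qka efcip gpro ekv
Hunk 2: at line 6 remove [dex,bmokl,nyosw] add [rtxcl,hxof] -> 14 lines: bxacj utv wlw khrkz hfdks iubw rtxcl hxof tecl zaiej qka efcip gpro ekv
Hunk 3: at line 4 remove [iubw,rtxcl,hxof] add [cwuk,aftb,dhk] -> 14 lines: bxacj utv wlw khrkz hfdks cwuk aftb dhk tecl zaiej qka efcip gpro ekv
Hunk 4: at line 7 remove [tecl,zaiej,qka] add [uchd] -> 12 lines: bxacj utv wlw khrkz hfdks cwuk aftb dhk uchd efcip gpro ekv
Final line 3: wlw

Answer: wlw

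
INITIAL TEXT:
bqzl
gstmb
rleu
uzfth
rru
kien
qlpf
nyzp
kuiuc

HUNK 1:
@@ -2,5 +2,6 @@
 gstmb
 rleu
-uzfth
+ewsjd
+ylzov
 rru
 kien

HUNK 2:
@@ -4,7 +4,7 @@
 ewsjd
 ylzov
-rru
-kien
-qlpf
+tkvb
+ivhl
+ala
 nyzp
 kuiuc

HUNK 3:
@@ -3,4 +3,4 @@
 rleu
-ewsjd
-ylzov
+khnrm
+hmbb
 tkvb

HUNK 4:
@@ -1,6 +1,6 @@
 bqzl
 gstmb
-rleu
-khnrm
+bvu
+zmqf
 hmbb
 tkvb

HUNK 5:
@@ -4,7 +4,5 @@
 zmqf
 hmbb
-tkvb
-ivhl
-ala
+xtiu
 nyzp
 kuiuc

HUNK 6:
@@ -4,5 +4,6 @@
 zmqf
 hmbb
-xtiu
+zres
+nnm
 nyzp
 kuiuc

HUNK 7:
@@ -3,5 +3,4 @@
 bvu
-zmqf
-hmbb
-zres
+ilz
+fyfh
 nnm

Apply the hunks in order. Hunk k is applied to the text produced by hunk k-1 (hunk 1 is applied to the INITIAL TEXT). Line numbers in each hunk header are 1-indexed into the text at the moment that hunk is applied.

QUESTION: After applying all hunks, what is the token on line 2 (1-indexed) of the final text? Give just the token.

Answer: gstmb

Derivation:
Hunk 1: at line 2 remove [uzfth] add [ewsjd,ylzov] -> 10 lines: bqzl gstmb rleu ewsjd ylzov rru kien qlpf nyzp kuiuc
Hunk 2: at line 4 remove [rru,kien,qlpf] add [tkvb,ivhl,ala] -> 10 lines: bqzl gstmb rleu ewsjd ylzov tkvb ivhl ala nyzp kuiuc
Hunk 3: at line 3 remove [ewsjd,ylzov] add [khnrm,hmbb] -> 10 lines: bqzl gstmb rleu khnrm hmbb tkvb ivhl ala nyzp kuiuc
Hunk 4: at line 1 remove [rleu,khnrm] add [bvu,zmqf] -> 10 lines: bqzl gstmb bvu zmqf hmbb tkvb ivhl ala nyzp kuiuc
Hunk 5: at line 4 remove [tkvb,ivhl,ala] add [xtiu] -> 8 lines: bqzl gstmb bvu zmqf hmbb xtiu nyzp kuiuc
Hunk 6: at line 4 remove [xtiu] add [zres,nnm] -> 9 lines: bqzl gstmb bvu zmqf hmbb zres nnm nyzp kuiuc
Hunk 7: at line 3 remove [zmqf,hmbb,zres] add [ilz,fyfh] -> 8 lines: bqzl gstmb bvu ilz fyfh nnm nyzp kuiuc
Final line 2: gstmb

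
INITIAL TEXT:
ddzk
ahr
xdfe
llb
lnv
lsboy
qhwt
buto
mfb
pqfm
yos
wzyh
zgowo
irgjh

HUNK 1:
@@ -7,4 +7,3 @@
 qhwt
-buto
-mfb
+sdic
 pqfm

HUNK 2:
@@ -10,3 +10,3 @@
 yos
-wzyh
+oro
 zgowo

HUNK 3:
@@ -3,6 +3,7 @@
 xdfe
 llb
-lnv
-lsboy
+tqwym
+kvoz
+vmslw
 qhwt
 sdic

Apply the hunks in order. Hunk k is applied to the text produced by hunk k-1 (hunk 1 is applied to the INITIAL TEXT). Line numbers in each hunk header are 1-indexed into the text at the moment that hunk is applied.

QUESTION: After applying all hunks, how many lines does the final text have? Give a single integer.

Answer: 14

Derivation:
Hunk 1: at line 7 remove [buto,mfb] add [sdic] -> 13 lines: ddzk ahr xdfe llb lnv lsboy qhwt sdic pqfm yos wzyh zgowo irgjh
Hunk 2: at line 10 remove [wzyh] add [oro] -> 13 lines: ddzk ahr xdfe llb lnv lsboy qhwt sdic pqfm yos oro zgowo irgjh
Hunk 3: at line 3 remove [lnv,lsboy] add [tqwym,kvoz,vmslw] -> 14 lines: ddzk ahr xdfe llb tqwym kvoz vmslw qhwt sdic pqfm yos oro zgowo irgjh
Final line count: 14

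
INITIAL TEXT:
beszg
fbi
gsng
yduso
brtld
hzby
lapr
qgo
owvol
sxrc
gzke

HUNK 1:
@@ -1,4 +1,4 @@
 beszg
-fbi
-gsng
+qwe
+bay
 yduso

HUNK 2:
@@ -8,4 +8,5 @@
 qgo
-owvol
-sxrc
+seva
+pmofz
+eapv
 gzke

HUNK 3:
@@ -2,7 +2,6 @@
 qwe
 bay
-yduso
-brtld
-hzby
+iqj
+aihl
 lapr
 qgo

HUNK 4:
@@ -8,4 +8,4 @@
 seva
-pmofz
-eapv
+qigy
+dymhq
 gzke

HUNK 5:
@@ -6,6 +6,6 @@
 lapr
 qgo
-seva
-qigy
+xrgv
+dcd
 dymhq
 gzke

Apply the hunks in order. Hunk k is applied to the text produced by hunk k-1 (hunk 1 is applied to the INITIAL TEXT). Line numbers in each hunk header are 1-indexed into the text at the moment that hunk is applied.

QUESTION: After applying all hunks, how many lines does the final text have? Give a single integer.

Answer: 11

Derivation:
Hunk 1: at line 1 remove [fbi,gsng] add [qwe,bay] -> 11 lines: beszg qwe bay yduso brtld hzby lapr qgo owvol sxrc gzke
Hunk 2: at line 8 remove [owvol,sxrc] add [seva,pmofz,eapv] -> 12 lines: beszg qwe bay yduso brtld hzby lapr qgo seva pmofz eapv gzke
Hunk 3: at line 2 remove [yduso,brtld,hzby] add [iqj,aihl] -> 11 lines: beszg qwe bay iqj aihl lapr qgo seva pmofz eapv gzke
Hunk 4: at line 8 remove [pmofz,eapv] add [qigy,dymhq] -> 11 lines: beszg qwe bay iqj aihl lapr qgo seva qigy dymhq gzke
Hunk 5: at line 6 remove [seva,qigy] add [xrgv,dcd] -> 11 lines: beszg qwe bay iqj aihl lapr qgo xrgv dcd dymhq gzke
Final line count: 11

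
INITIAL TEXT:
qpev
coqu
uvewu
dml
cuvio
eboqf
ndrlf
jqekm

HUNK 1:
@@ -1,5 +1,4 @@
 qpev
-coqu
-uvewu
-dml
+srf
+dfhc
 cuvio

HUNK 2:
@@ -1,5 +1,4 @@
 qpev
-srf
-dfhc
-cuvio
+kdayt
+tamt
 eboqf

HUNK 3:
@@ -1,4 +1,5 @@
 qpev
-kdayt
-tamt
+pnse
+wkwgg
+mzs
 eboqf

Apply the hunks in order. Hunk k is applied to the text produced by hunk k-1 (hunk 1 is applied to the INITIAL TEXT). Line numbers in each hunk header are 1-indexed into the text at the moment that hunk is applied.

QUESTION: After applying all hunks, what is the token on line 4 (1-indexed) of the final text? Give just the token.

Answer: mzs

Derivation:
Hunk 1: at line 1 remove [coqu,uvewu,dml] add [srf,dfhc] -> 7 lines: qpev srf dfhc cuvio eboqf ndrlf jqekm
Hunk 2: at line 1 remove [srf,dfhc,cuvio] add [kdayt,tamt] -> 6 lines: qpev kdayt tamt eboqf ndrlf jqekm
Hunk 3: at line 1 remove [kdayt,tamt] add [pnse,wkwgg,mzs] -> 7 lines: qpev pnse wkwgg mzs eboqf ndrlf jqekm
Final line 4: mzs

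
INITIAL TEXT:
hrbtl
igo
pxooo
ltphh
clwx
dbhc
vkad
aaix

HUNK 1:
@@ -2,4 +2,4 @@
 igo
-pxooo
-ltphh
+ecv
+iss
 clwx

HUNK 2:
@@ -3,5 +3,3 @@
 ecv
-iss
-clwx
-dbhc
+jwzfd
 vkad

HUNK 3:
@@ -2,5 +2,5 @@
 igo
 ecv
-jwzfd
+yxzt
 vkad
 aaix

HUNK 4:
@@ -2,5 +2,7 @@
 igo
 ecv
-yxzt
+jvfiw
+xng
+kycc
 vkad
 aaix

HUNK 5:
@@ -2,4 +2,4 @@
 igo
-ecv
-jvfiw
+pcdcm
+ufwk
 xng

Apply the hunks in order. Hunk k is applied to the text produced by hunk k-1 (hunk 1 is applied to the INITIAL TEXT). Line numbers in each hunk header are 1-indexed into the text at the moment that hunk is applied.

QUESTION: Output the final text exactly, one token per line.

Answer: hrbtl
igo
pcdcm
ufwk
xng
kycc
vkad
aaix

Derivation:
Hunk 1: at line 2 remove [pxooo,ltphh] add [ecv,iss] -> 8 lines: hrbtl igo ecv iss clwx dbhc vkad aaix
Hunk 2: at line 3 remove [iss,clwx,dbhc] add [jwzfd] -> 6 lines: hrbtl igo ecv jwzfd vkad aaix
Hunk 3: at line 2 remove [jwzfd] add [yxzt] -> 6 lines: hrbtl igo ecv yxzt vkad aaix
Hunk 4: at line 2 remove [yxzt] add [jvfiw,xng,kycc] -> 8 lines: hrbtl igo ecv jvfiw xng kycc vkad aaix
Hunk 5: at line 2 remove [ecv,jvfiw] add [pcdcm,ufwk] -> 8 lines: hrbtl igo pcdcm ufwk xng kycc vkad aaix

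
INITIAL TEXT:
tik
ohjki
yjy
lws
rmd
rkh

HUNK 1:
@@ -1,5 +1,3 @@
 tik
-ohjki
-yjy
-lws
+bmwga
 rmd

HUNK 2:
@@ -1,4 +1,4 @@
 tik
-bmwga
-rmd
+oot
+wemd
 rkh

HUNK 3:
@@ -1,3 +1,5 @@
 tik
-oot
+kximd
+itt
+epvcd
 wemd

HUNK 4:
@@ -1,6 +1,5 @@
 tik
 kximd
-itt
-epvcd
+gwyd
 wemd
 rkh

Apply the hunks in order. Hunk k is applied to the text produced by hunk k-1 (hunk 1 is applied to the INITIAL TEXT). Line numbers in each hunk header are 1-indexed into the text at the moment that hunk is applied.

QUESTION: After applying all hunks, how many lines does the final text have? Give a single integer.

Hunk 1: at line 1 remove [ohjki,yjy,lws] add [bmwga] -> 4 lines: tik bmwga rmd rkh
Hunk 2: at line 1 remove [bmwga,rmd] add [oot,wemd] -> 4 lines: tik oot wemd rkh
Hunk 3: at line 1 remove [oot] add [kximd,itt,epvcd] -> 6 lines: tik kximd itt epvcd wemd rkh
Hunk 4: at line 1 remove [itt,epvcd] add [gwyd] -> 5 lines: tik kximd gwyd wemd rkh
Final line count: 5

Answer: 5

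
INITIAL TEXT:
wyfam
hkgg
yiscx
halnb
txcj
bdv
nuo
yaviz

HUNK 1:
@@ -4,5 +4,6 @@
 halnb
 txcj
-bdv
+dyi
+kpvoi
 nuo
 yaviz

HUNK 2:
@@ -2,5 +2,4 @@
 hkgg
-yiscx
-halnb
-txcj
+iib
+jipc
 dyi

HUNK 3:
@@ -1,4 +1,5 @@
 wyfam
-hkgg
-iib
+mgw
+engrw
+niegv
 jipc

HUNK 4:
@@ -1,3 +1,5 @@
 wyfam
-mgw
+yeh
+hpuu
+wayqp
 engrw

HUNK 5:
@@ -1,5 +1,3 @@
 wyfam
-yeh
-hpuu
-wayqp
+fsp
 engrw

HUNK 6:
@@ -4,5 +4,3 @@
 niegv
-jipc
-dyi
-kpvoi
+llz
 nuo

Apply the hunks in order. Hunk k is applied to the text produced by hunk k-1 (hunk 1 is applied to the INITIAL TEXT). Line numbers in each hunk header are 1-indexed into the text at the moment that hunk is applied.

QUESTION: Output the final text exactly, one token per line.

Hunk 1: at line 4 remove [bdv] add [dyi,kpvoi] -> 9 lines: wyfam hkgg yiscx halnb txcj dyi kpvoi nuo yaviz
Hunk 2: at line 2 remove [yiscx,halnb,txcj] add [iib,jipc] -> 8 lines: wyfam hkgg iib jipc dyi kpvoi nuo yaviz
Hunk 3: at line 1 remove [hkgg,iib] add [mgw,engrw,niegv] -> 9 lines: wyfam mgw engrw niegv jipc dyi kpvoi nuo yaviz
Hunk 4: at line 1 remove [mgw] add [yeh,hpuu,wayqp] -> 11 lines: wyfam yeh hpuu wayqp engrw niegv jipc dyi kpvoi nuo yaviz
Hunk 5: at line 1 remove [yeh,hpuu,wayqp] add [fsp] -> 9 lines: wyfam fsp engrw niegv jipc dyi kpvoi nuo yaviz
Hunk 6: at line 4 remove [jipc,dyi,kpvoi] add [llz] -> 7 lines: wyfam fsp engrw niegv llz nuo yaviz

Answer: wyfam
fsp
engrw
niegv
llz
nuo
yaviz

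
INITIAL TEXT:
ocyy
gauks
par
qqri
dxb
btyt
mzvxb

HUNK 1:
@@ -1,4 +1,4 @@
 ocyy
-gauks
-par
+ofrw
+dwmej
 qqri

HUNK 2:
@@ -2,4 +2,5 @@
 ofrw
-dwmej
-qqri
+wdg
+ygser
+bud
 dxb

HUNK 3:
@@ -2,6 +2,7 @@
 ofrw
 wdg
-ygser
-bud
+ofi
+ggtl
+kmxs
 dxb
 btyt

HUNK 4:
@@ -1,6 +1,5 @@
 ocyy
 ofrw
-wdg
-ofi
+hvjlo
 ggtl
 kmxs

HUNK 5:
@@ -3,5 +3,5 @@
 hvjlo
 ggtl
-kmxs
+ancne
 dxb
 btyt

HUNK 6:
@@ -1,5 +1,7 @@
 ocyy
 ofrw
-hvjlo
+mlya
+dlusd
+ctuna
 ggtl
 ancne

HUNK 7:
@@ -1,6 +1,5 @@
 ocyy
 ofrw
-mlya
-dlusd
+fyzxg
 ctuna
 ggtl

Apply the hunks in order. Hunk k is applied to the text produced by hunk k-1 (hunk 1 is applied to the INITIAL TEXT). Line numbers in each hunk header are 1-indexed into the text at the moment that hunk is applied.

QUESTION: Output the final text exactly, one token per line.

Answer: ocyy
ofrw
fyzxg
ctuna
ggtl
ancne
dxb
btyt
mzvxb

Derivation:
Hunk 1: at line 1 remove [gauks,par] add [ofrw,dwmej] -> 7 lines: ocyy ofrw dwmej qqri dxb btyt mzvxb
Hunk 2: at line 2 remove [dwmej,qqri] add [wdg,ygser,bud] -> 8 lines: ocyy ofrw wdg ygser bud dxb btyt mzvxb
Hunk 3: at line 2 remove [ygser,bud] add [ofi,ggtl,kmxs] -> 9 lines: ocyy ofrw wdg ofi ggtl kmxs dxb btyt mzvxb
Hunk 4: at line 1 remove [wdg,ofi] add [hvjlo] -> 8 lines: ocyy ofrw hvjlo ggtl kmxs dxb btyt mzvxb
Hunk 5: at line 3 remove [kmxs] add [ancne] -> 8 lines: ocyy ofrw hvjlo ggtl ancne dxb btyt mzvxb
Hunk 6: at line 1 remove [hvjlo] add [mlya,dlusd,ctuna] -> 10 lines: ocyy ofrw mlya dlusd ctuna ggtl ancne dxb btyt mzvxb
Hunk 7: at line 1 remove [mlya,dlusd] add [fyzxg] -> 9 lines: ocyy ofrw fyzxg ctuna ggtl ancne dxb btyt mzvxb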